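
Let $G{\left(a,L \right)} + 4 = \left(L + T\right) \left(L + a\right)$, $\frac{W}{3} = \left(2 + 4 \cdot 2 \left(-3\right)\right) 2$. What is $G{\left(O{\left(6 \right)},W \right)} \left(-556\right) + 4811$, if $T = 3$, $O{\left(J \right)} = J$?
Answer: $-9030189$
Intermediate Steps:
$W = -132$ ($W = 3 \left(2 + 4 \cdot 2 \left(-3\right)\right) 2 = 3 \left(2 + 8 \left(-3\right)\right) 2 = 3 \left(2 - 24\right) 2 = 3 \left(\left(-22\right) 2\right) = 3 \left(-44\right) = -132$)
$G{\left(a,L \right)} = -4 + \left(3 + L\right) \left(L + a\right)$ ($G{\left(a,L \right)} = -4 + \left(L + 3\right) \left(L + a\right) = -4 + \left(3 + L\right) \left(L + a\right)$)
$G{\left(O{\left(6 \right)},W \right)} \left(-556\right) + 4811 = \left(-4 + \left(-132\right)^{2} + 3 \left(-132\right) + 3 \cdot 6 - 792\right) \left(-556\right) + 4811 = \left(-4 + 17424 - 396 + 18 - 792\right) \left(-556\right) + 4811 = 16250 \left(-556\right) + 4811 = -9035000 + 4811 = -9030189$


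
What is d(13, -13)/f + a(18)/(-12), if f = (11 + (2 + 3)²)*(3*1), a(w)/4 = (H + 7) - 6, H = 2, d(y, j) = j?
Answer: -121/108 ≈ -1.1204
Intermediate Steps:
a(w) = 12 (a(w) = 4*((2 + 7) - 6) = 4*(9 - 6) = 4*3 = 12)
f = 108 (f = (11 + 5²)*3 = (11 + 25)*3 = 36*3 = 108)
d(13, -13)/f + a(18)/(-12) = -13/108 + 12/(-12) = -13*1/108 + 12*(-1/12) = -13/108 - 1 = -121/108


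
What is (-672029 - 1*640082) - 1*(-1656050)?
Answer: 343939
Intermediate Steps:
(-672029 - 1*640082) - 1*(-1656050) = (-672029 - 640082) + 1656050 = -1312111 + 1656050 = 343939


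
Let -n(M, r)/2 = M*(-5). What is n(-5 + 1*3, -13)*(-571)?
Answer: 11420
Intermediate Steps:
n(M, r) = 10*M (n(M, r) = -2*M*(-5) = -(-10)*M = 10*M)
n(-5 + 1*3, -13)*(-571) = (10*(-5 + 1*3))*(-571) = (10*(-5 + 3))*(-571) = (10*(-2))*(-571) = -20*(-571) = 11420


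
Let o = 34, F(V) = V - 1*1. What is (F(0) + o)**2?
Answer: 1089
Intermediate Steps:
F(V) = -1 + V (F(V) = V - 1 = -1 + V)
(F(0) + o)**2 = ((-1 + 0) + 34)**2 = (-1 + 34)**2 = 33**2 = 1089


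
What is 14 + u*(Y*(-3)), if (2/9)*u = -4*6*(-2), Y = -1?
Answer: 662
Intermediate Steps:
u = 216 (u = 9*(-4*6*(-2))/2 = 9*(-24*(-2))/2 = (9/2)*48 = 216)
14 + u*(Y*(-3)) = 14 + 216*(-1*(-3)) = 14 + 216*3 = 14 + 648 = 662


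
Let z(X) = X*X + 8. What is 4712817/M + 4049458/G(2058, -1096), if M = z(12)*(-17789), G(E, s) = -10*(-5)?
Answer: 288137032373/3557800 ≈ 80987.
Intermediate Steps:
z(X) = 8 + X² (z(X) = X² + 8 = 8 + X²)
G(E, s) = 50
M = -2703928 (M = (8 + 12²)*(-17789) = (8 + 144)*(-17789) = 152*(-17789) = -2703928)
4712817/M + 4049458/G(2058, -1096) = 4712817/(-2703928) + 4049458/50 = 4712817*(-1/2703928) + 4049458*(1/50) = -248043/142312 + 2024729/25 = 288137032373/3557800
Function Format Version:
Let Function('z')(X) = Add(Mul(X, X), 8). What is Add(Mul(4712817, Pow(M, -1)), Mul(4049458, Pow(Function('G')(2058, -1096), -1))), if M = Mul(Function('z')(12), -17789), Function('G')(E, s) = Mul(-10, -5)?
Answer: Rational(288137032373, 3557800) ≈ 80987.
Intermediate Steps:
Function('z')(X) = Add(8, Pow(X, 2)) (Function('z')(X) = Add(Pow(X, 2), 8) = Add(8, Pow(X, 2)))
Function('G')(E, s) = 50
M = -2703928 (M = Mul(Add(8, Pow(12, 2)), -17789) = Mul(Add(8, 144), -17789) = Mul(152, -17789) = -2703928)
Add(Mul(4712817, Pow(M, -1)), Mul(4049458, Pow(Function('G')(2058, -1096), -1))) = Add(Mul(4712817, Pow(-2703928, -1)), Mul(4049458, Pow(50, -1))) = Add(Mul(4712817, Rational(-1, 2703928)), Mul(4049458, Rational(1, 50))) = Add(Rational(-248043, 142312), Rational(2024729, 25)) = Rational(288137032373, 3557800)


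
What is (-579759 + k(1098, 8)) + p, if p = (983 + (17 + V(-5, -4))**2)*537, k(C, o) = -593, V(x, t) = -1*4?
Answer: 38272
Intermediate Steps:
V(x, t) = -4
p = 618624 (p = (983 + (17 - 4)**2)*537 = (983 + 13**2)*537 = (983 + 169)*537 = 1152*537 = 618624)
(-579759 + k(1098, 8)) + p = (-579759 - 593) + 618624 = -580352 + 618624 = 38272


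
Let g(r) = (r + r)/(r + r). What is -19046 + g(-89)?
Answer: -19045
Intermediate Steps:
g(r) = 1 (g(r) = (2*r)/((2*r)) = (2*r)*(1/(2*r)) = 1)
-19046 + g(-89) = -19046 + 1 = -19045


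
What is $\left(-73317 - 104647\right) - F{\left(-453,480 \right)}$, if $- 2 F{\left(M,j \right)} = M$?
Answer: $- \frac{356381}{2} \approx -1.7819 \cdot 10^{5}$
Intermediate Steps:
$F{\left(M,j \right)} = - \frac{M}{2}$
$\left(-73317 - 104647\right) - F{\left(-453,480 \right)} = \left(-73317 - 104647\right) - \left(- \frac{1}{2}\right) \left(-453\right) = \left(-73317 - 104647\right) - \frac{453}{2} = -177964 - \frac{453}{2} = - \frac{356381}{2}$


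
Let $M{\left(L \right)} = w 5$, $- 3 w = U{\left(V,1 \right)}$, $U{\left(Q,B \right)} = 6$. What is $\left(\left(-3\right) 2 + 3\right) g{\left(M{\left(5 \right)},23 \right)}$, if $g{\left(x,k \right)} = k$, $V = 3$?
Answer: $-69$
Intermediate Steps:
$w = -2$ ($w = \left(- \frac{1}{3}\right) 6 = -2$)
$M{\left(L \right)} = -10$ ($M{\left(L \right)} = \left(-2\right) 5 = -10$)
$\left(\left(-3\right) 2 + 3\right) g{\left(M{\left(5 \right)},23 \right)} = \left(\left(-3\right) 2 + 3\right) 23 = \left(-6 + 3\right) 23 = \left(-3\right) 23 = -69$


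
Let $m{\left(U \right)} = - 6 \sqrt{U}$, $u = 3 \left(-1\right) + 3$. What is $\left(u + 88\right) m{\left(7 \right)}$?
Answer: $- 528 \sqrt{7} \approx -1397.0$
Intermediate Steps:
$u = 0$ ($u = -3 + 3 = 0$)
$\left(u + 88\right) m{\left(7 \right)} = \left(0 + 88\right) \left(- 6 \sqrt{7}\right) = 88 \left(- 6 \sqrt{7}\right) = - 528 \sqrt{7}$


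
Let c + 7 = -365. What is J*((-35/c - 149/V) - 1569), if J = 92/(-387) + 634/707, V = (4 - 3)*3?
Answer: -6031593457/5654586 ≈ -1066.7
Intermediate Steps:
c = -372 (c = -7 - 365 = -372)
V = 3 (V = 1*3 = 3)
J = 180314/273609 (J = 92*(-1/387) + 634*(1/707) = -92/387 + 634/707 = 180314/273609 ≈ 0.65902)
J*((-35/c - 149/V) - 1569) = 180314*((-35/(-372) - 149/3) - 1569)/273609 = 180314*((-35*(-1/372) - 149*⅓) - 1569)/273609 = 180314*((35/372 - 149/3) - 1569)/273609 = 180314*(-6147/124 - 1569)/273609 = (180314/273609)*(-200703/124) = -6031593457/5654586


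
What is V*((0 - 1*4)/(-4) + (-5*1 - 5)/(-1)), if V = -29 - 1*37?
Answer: -726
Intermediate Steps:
V = -66 (V = -29 - 37 = -66)
V*((0 - 1*4)/(-4) + (-5*1 - 5)/(-1)) = -66*((0 - 1*4)/(-4) + (-5*1 - 5)/(-1)) = -66*((0 - 4)*(-¼) + (-5 - 5)*(-1)) = -66*(-4*(-¼) - 10*(-1)) = -66*(1 + 10) = -66*11 = -726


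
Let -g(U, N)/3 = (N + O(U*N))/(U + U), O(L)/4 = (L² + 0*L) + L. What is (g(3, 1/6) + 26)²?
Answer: 85849/144 ≈ 596.17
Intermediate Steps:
O(L) = 4*L + 4*L² (O(L) = 4*((L² + 0*L) + L) = 4*((L² + 0) + L) = 4*(L² + L) = 4*(L + L²) = 4*L + 4*L²)
g(U, N) = -3*(N + 4*N*U*(1 + N*U))/(2*U) (g(U, N) = -3*(N + 4*(U*N)*(1 + U*N))/(U + U) = -3*(N + 4*(N*U)*(1 + N*U))/(2*U) = -3*(N + 4*N*U*(1 + N*U))*1/(2*U) = -3*(N + 4*N*U*(1 + N*U))/(2*U))
(g(3, 1/6) + 26)² = ((3/2)*(1/6)*(-1 - 4*3*(1 + (1/6)*3))/3 + 26)² = ((3/2)*(1*(⅙))*(⅓)*(-1 - 4*3*(1 + (1*(⅙))*3)) + 26)² = ((3/2)*(⅙)*(⅓)*(-1 - 4*3*(1 + (⅙)*3)) + 26)² = ((3/2)*(⅙)*(⅓)*(-1 - 4*3*(1 + ½)) + 26)² = ((3/2)*(⅙)*(⅓)*(-1 - 4*3*3/2) + 26)² = ((3/2)*(⅙)*(⅓)*(-1 - 18) + 26)² = ((3/2)*(⅙)*(⅓)*(-19) + 26)² = (-19/12 + 26)² = (293/12)² = 85849/144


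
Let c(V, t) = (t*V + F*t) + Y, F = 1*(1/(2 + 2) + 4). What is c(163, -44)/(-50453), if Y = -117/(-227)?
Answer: 1670376/11452831 ≈ 0.14585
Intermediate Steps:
F = 17/4 (F = 1*(1/4 + 4) = 1*(17/4) = 17/4 ≈ 4.2500)
Y = 117/227 (Y = -117*(-1/227) = 117/227 ≈ 0.51542)
c(V, t) = 117/227 + 17*t/4 + V*t (c(V, t) = (t*V + 17*t/4) + 117/227 = (V*t + 17*t/4) + 117/227 = (17*t/4 + V*t) + 117/227 = 117/227 + 17*t/4 + V*t)
c(163, -44)/(-50453) = (117/227 + (17/4)*(-44) + 163*(-44))/(-50453) = (117/227 - 187 - 7172)*(-1/50453) = -1670376/227*(-1/50453) = 1670376/11452831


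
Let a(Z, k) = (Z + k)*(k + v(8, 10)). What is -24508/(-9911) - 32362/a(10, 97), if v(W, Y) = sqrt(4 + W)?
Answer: -588134502/905936579 + 64724*sqrt(3)/1005479 ≈ -0.53771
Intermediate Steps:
a(Z, k) = (Z + k)*(k + 2*sqrt(3)) (a(Z, k) = (Z + k)*(k + sqrt(4 + 8)) = (Z + k)*(k + sqrt(12)) = (Z + k)*(k + 2*sqrt(3)))
-24508/(-9911) - 32362/a(10, 97) = -24508/(-9911) - 32362/(97**2 + 10*97 + 2*10*sqrt(3) + 2*97*sqrt(3)) = -24508*(-1/9911) - 32362/(9409 + 970 + 20*sqrt(3) + 194*sqrt(3)) = 2228/901 - 32362/(10379 + 214*sqrt(3))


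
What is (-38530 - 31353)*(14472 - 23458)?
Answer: 627968638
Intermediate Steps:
(-38530 - 31353)*(14472 - 23458) = -69883*(-8986) = 627968638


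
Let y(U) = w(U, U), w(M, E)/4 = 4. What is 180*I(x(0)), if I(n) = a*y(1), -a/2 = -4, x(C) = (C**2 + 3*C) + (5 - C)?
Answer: 23040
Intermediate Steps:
x(C) = 5 + C**2 + 2*C
a = 8 (a = -2*(-4) = 8)
w(M, E) = 16 (w(M, E) = 4*4 = 16)
y(U) = 16
I(n) = 128 (I(n) = 8*16 = 128)
180*I(x(0)) = 180*128 = 23040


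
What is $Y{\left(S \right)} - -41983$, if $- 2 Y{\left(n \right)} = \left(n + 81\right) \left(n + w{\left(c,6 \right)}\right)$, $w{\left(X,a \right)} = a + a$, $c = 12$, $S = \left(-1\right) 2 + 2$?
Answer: $41497$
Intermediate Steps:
$S = 0$ ($S = -2 + 2 = 0$)
$w{\left(X,a \right)} = 2 a$
$Y{\left(n \right)} = - \frac{\left(12 + n\right) \left(81 + n\right)}{2}$ ($Y{\left(n \right)} = - \frac{\left(n + 81\right) \left(n + 2 \cdot 6\right)}{2} = - \frac{\left(81 + n\right) \left(n + 12\right)}{2} = - \frac{\left(81 + n\right) \left(12 + n\right)}{2} = - \frac{\left(12 + n\right) \left(81 + n\right)}{2}$)
$Y{\left(S \right)} - -41983 = \left(-486 - 0 - \frac{0^{2}}{2}\right) - -41983 = \left(-486 + 0 - 0\right) + 41983 = \left(-486 + 0 + 0\right) + 41983 = -486 + 41983 = 41497$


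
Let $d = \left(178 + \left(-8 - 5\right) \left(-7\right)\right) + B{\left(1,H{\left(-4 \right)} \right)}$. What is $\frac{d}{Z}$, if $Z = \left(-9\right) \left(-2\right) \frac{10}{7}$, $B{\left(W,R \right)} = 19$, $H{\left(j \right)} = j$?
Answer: $\frac{56}{5} \approx 11.2$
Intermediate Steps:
$d = 288$ ($d = \left(178 + \left(-8 - 5\right) \left(-7\right)\right) + 19 = \left(178 - -91\right) + 19 = \left(178 + 91\right) + 19 = 269 + 19 = 288$)
$Z = \frac{180}{7}$ ($Z = 18 \cdot 10 \cdot \frac{1}{7} = 18 \cdot \frac{10}{7} = \frac{180}{7} \approx 25.714$)
$\frac{d}{Z} = \frac{288}{\frac{180}{7}} = 288 \cdot \frac{7}{180} = \frac{56}{5}$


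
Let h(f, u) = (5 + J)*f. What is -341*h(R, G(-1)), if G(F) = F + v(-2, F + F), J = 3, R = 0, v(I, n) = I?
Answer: 0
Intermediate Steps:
G(F) = -2 + F (G(F) = F - 2 = -2 + F)
h(f, u) = 8*f (h(f, u) = (5 + 3)*f = 8*f)
-341*h(R, G(-1)) = -2728*0 = -341*0 = 0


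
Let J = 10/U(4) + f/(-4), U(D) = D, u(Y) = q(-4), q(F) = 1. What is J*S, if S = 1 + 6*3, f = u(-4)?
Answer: 171/4 ≈ 42.750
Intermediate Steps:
u(Y) = 1
f = 1
S = 19 (S = 1 + 18 = 19)
J = 9/4 (J = 10/4 + 1/(-4) = 10*(¼) + 1*(-¼) = 5/2 - ¼ = 9/4 ≈ 2.2500)
J*S = (9/4)*19 = 171/4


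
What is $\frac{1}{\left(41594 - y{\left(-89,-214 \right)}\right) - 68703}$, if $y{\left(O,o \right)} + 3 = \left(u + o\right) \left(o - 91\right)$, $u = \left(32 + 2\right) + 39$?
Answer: $- \frac{1}{70111} \approx -1.4263 \cdot 10^{-5}$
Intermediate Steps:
$u = 73$ ($u = 34 + 39 = 73$)
$y{\left(O,o \right)} = -3 + \left(-91 + o\right) \left(73 + o\right)$ ($y{\left(O,o \right)} = -3 + \left(73 + o\right) \left(o - 91\right) = -3 + \left(73 + o\right) \left(-91 + o\right) = -3 + \left(-91 + o\right) \left(73 + o\right)$)
$\frac{1}{\left(41594 - y{\left(-89,-214 \right)}\right) - 68703} = \frac{1}{\left(41594 - \left(-6646 + \left(-214\right)^{2} - -3852\right)\right) - 68703} = \frac{1}{\left(41594 - \left(-6646 + 45796 + 3852\right)\right) - 68703} = \frac{1}{\left(41594 - 43002\right) - 68703} = \frac{1}{-1408 - 68703} = \frac{1}{-70111} = - \frac{1}{70111}$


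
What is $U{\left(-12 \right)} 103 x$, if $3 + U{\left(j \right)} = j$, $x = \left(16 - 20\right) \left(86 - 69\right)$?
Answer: $105060$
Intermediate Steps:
$x = -68$ ($x = \left(-4\right) 17 = -68$)
$U{\left(j \right)} = -3 + j$
$U{\left(-12 \right)} 103 x = \left(-3 - 12\right) 103 \left(-68\right) = \left(-15\right) 103 \left(-68\right) = \left(-1545\right) \left(-68\right) = 105060$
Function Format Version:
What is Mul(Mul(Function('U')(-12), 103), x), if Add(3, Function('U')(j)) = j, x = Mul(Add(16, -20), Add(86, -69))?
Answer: 105060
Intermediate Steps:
x = -68 (x = Mul(-4, 17) = -68)
Function('U')(j) = Add(-3, j)
Mul(Mul(Function('U')(-12), 103), x) = Mul(Mul(Add(-3, -12), 103), -68) = Mul(Mul(-15, 103), -68) = Mul(-1545, -68) = 105060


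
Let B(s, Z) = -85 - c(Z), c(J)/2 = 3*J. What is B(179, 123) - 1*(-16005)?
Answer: 15182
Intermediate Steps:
c(J) = 6*J (c(J) = 2*(3*J) = 6*J)
B(s, Z) = -85 - 6*Z
B(179, 123) - 1*(-16005) = (-85 - 6*123) - 1*(-16005) = (-85 - 738) + 16005 = -823 + 16005 = 15182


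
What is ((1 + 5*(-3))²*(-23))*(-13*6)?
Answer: 351624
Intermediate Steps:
((1 + 5*(-3))²*(-23))*(-13*6) = ((1 - 15)²*(-23))*(-78) = ((-14)²*(-23))*(-78) = (196*(-23))*(-78) = -4508*(-78) = 351624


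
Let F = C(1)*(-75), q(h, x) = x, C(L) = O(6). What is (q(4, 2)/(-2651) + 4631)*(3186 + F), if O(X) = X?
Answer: 33589267344/2651 ≈ 1.2670e+7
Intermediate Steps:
C(L) = 6
F = -450 (F = 6*(-75) = -450)
(q(4, 2)/(-2651) + 4631)*(3186 + F) = (2/(-2651) + 4631)*(3186 - 450) = (2*(-1/2651) + 4631)*2736 = (-2/2651 + 4631)*2736 = (12276779/2651)*2736 = 33589267344/2651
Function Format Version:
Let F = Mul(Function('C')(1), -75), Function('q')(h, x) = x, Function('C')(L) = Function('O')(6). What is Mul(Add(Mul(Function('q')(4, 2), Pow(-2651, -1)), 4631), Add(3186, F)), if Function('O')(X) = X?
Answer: Rational(33589267344, 2651) ≈ 1.2670e+7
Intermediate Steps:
Function('C')(L) = 6
F = -450 (F = Mul(6, -75) = -450)
Mul(Add(Mul(Function('q')(4, 2), Pow(-2651, -1)), 4631), Add(3186, F)) = Mul(Add(Mul(2, Pow(-2651, -1)), 4631), Add(3186, -450)) = Mul(Add(Mul(2, Rational(-1, 2651)), 4631), 2736) = Mul(Add(Rational(-2, 2651), 4631), 2736) = Mul(Rational(12276779, 2651), 2736) = Rational(33589267344, 2651)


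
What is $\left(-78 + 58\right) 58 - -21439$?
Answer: $20279$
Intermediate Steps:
$\left(-78 + 58\right) 58 - -21439 = \left(-20\right) 58 + 21439 = -1160 + 21439 = 20279$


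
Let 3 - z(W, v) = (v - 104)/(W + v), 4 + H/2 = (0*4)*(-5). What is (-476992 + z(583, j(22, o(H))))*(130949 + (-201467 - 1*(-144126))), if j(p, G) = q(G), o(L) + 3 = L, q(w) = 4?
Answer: -20609683744344/587 ≈ -3.5110e+10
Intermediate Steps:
H = -8 (H = -8 + 2*((0*4)*(-5)) = -8 + 2*(0*(-5)) = -8 + 2*0 = -8 + 0 = -8)
o(L) = -3 + L
j(p, G) = 4
z(W, v) = 3 - (-104 + v)/(W + v) (z(W, v) = 3 - (v - 104)/(W + v) = 3 - (-104 + v)/(W + v))
(-476992 + z(583, j(22, o(H))))*(130949 + (-201467 - 1*(-144126))) = (-476992 + (104 + 2*4 + 3*583)/(583 + 4))*(130949 + (-201467 - 1*(-144126))) = (-476992 + (104 + 8 + 1749)/587)*(130949 + (-201467 + 144126)) = (-476992 + (1/587)*1861)*(130949 - 57341) = (-476992 + 1861/587)*73608 = -279992443/587*73608 = -20609683744344/587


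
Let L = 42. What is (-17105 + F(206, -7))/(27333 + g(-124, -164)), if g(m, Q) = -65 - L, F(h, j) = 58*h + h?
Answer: -4951/27226 ≈ -0.18185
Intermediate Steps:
F(h, j) = 59*h
g(m, Q) = -107 (g(m, Q) = -65 - 1*42 = -65 - 42 = -107)
(-17105 + F(206, -7))/(27333 + g(-124, -164)) = (-17105 + 59*206)/(27333 - 107) = (-17105 + 12154)/27226 = -4951*1/27226 = -4951/27226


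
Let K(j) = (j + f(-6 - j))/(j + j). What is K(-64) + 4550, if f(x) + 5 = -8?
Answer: 582477/128 ≈ 4550.6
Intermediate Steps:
f(x) = -13 (f(x) = -5 - 8 = -13)
K(j) = (-13 + j)/(2*j) (K(j) = (j - 13)/(j + j) = (-13 + j)/((2*j)) = (-13 + j)*(1/(2*j)) = (-13 + j)/(2*j))
K(-64) + 4550 = (½)*(-13 - 64)/(-64) + 4550 = (½)*(-1/64)*(-77) + 4550 = 77/128 + 4550 = 582477/128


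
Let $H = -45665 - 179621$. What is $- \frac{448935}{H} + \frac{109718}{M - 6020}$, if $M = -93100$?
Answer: $\frac{706446709}{797512440} \approx 0.88581$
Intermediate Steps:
$H = -225286$ ($H = -45665 - 179621 = -225286$)
$- \frac{448935}{H} + \frac{109718}{M - 6020} = - \frac{448935}{-225286} + \frac{109718}{-93100 - 6020} = \left(-448935\right) \left(- \frac{1}{225286}\right) + \frac{109718}{-93100 - 6020} = \frac{448935}{225286} + \frac{109718}{-99120} = \frac{448935}{225286} + 109718 \left(- \frac{1}{99120}\right) = \frac{448935}{225286} - \frac{7837}{7080} = \frac{706446709}{797512440}$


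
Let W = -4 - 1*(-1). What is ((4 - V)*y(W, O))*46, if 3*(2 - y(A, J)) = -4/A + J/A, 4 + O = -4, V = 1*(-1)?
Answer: 460/3 ≈ 153.33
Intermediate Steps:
V = -1
O = -8 (O = -4 - 4 = -8)
W = -3 (W = -4 + 1 = -3)
y(A, J) = 2 + 4/(3*A) - J/(3*A) (y(A, J) = 2 - (-4/A + J/A)/3 = 2 + (4/(3*A) - J/(3*A)) = 2 + 4/(3*A) - J/(3*A))
((4 - V)*y(W, O))*46 = ((4 - 1*(-1))*((⅓)*(4 - 1*(-8) + 6*(-3))/(-3)))*46 = ((4 + 1)*((⅓)*(-⅓)*(4 + 8 - 18)))*46 = (5*((⅓)*(-⅓)*(-6)))*46 = (5*(⅔))*46 = (10/3)*46 = 460/3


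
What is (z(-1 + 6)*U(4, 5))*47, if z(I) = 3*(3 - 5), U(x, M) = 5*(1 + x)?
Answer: -7050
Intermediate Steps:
U(x, M) = 5 + 5*x
z(I) = -6 (z(I) = 3*(-2) = -6)
(z(-1 + 6)*U(4, 5))*47 = -6*(5 + 5*4)*47 = -6*(5 + 20)*47 = -6*25*47 = -150*47 = -7050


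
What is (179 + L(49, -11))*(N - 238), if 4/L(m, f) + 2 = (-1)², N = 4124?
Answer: 680050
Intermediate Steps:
L(m, f) = -4 (L(m, f) = 4/(-2 + (-1)²) = 4/(-2 + 1) = 4/(-1) = 4*(-1) = -4)
(179 + L(49, -11))*(N - 238) = (179 - 4)*(4124 - 238) = 175*3886 = 680050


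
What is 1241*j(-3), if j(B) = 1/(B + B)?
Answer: -1241/6 ≈ -206.83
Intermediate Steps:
j(B) = 1/(2*B)
1241*j(-3) = 1241*((½)/(-3)) = 1241*((½)*(-⅓)) = 1241*(-⅙) = -1241/6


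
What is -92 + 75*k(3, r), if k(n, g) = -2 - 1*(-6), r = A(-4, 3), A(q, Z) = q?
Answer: 208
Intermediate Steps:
r = -4
k(n, g) = 4 (k(n, g) = -2 + 6 = 4)
-92 + 75*k(3, r) = -92 + 75*4 = -92 + 300 = 208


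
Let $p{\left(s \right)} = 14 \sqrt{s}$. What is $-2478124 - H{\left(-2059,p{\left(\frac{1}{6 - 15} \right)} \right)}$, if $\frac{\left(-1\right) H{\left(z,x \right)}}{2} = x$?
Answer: $-2478124 + \frac{28 i}{3} \approx -2.4781 \cdot 10^{6} + 9.3333 i$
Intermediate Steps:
$H{\left(z,x \right)} = - 2 x$
$-2478124 - H{\left(-2059,p{\left(\frac{1}{6 - 15} \right)} \right)} = -2478124 - - 2 \cdot 14 \sqrt{\frac{1}{6 - 15}} = -2478124 - - 2 \cdot 14 \sqrt{\frac{1}{-9}} = -2478124 - - 2 \cdot 14 \sqrt{- \frac{1}{9}} = -2478124 - - 2 \cdot 14 \frac{i}{3} = -2478124 - - 2 \frac{14 i}{3} = -2478124 - - \frac{28 i}{3} = -2478124 + \frac{28 i}{3}$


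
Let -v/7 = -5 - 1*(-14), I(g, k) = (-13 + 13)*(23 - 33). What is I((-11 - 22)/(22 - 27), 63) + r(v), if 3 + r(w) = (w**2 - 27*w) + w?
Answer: 5604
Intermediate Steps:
I(g, k) = 0 (I(g, k) = 0*(-10) = 0)
v = -63 (v = -7*(-5 - 1*(-14)) = -7*(-5 + 14) = -7*9 = -63)
r(w) = -3 + w**2 - 26*w (r(w) = -3 + ((w**2 - 27*w) + w) = -3 + (w**2 - 26*w) = -3 + w**2 - 26*w)
I((-11 - 22)/(22 - 27), 63) + r(v) = 0 + (-3 + (-63)**2 - 26*(-63)) = 0 + (-3 + 3969 + 1638) = 0 + 5604 = 5604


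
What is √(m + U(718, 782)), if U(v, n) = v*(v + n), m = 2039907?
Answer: 3*√346323 ≈ 1765.5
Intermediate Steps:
U(v, n) = v*(n + v)
√(m + U(718, 782)) = √(2039907 + 718*(782 + 718)) = √(2039907 + 718*1500) = √(2039907 + 1077000) = √3116907 = 3*√346323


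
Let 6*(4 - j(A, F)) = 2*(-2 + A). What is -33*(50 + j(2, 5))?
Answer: -1782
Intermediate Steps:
j(A, F) = 14/3 - A/3 (j(A, F) = 4 - (-2 + A)/3 = 4 - (-4 + 2*A)/6 = 4 + (⅔ - A/3) = 14/3 - A/3)
-33*(50 + j(2, 5)) = -33*(50 + (14/3 - ⅓*2)) = -33*(50 + (14/3 - ⅔)) = -33*(50 + 4) = -33*54 = -1782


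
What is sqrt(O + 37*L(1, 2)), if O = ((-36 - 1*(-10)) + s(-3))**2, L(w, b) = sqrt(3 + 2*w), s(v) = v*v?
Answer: sqrt(289 + 37*sqrt(5)) ≈ 19.280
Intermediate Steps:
s(v) = v**2
O = 289 (O = ((-36 - 1*(-10)) + (-3)**2)**2 = ((-36 + 10) + 9)**2 = (-26 + 9)**2 = (-17)**2 = 289)
sqrt(O + 37*L(1, 2)) = sqrt(289 + 37*sqrt(3 + 2*1)) = sqrt(289 + 37*sqrt(3 + 2)) = sqrt(289 + 37*sqrt(5))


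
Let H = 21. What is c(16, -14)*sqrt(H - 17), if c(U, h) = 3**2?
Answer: 18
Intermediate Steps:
c(U, h) = 9
c(16, -14)*sqrt(H - 17) = 9*sqrt(21 - 17) = 9*sqrt(4) = 9*2 = 18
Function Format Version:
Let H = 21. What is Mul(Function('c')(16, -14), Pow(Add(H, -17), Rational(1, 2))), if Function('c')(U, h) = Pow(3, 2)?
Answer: 18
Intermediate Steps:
Function('c')(U, h) = 9
Mul(Function('c')(16, -14), Pow(Add(H, -17), Rational(1, 2))) = Mul(9, Pow(Add(21, -17), Rational(1, 2))) = Mul(9, Pow(4, Rational(1, 2))) = Mul(9, 2) = 18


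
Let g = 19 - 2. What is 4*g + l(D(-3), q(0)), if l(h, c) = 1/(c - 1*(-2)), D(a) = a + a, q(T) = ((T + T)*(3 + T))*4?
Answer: 137/2 ≈ 68.500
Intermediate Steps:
q(T) = 8*T*(3 + T) (q(T) = ((2*T)*(3 + T))*4 = (2*T*(3 + T))*4 = 8*T*(3 + T))
D(a) = 2*a
g = 17
l(h, c) = 1/(2 + c) (l(h, c) = 1/(c + 2) = 1/(2 + c))
4*g + l(D(-3), q(0)) = 4*17 + 1/(2 + 8*0*(3 + 0)) = 68 + 1/(2 + 8*0*3) = 68 + 1/(2 + 0) = 68 + 1/2 = 68 + ½ = 137/2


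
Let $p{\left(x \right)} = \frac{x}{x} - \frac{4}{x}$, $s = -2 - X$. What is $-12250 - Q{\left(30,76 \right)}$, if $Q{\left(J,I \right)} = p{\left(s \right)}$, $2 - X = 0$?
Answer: $-12252$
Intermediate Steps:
$X = 2$ ($X = 2 - 0 = 2 + 0 = 2$)
$s = -4$ ($s = -2 - 2 = -4$)
$p{\left(x \right)} = 1 - \frac{4}{x}$
$Q{\left(J,I \right)} = 2$ ($Q{\left(J,I \right)} = \frac{-4 - 4}{-4} = \left(- \frac{1}{4}\right) \left(-8\right) = 2$)
$-12250 - Q{\left(30,76 \right)} = -12250 - 2 = -12252$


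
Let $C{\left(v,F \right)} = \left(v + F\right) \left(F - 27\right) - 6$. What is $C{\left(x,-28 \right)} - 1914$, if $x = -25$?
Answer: $995$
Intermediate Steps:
$C{\left(v,F \right)} = -6 + \left(-27 + F\right) \left(F + v\right)$ ($C{\left(v,F \right)} = \left(F + v\right) \left(-27 + F\right) - 6 = \left(-27 + F\right) \left(F + v\right) - 6 = -6 + \left(-27 + F\right) \left(F + v\right)$)
$C{\left(x,-28 \right)} - 1914 = \left(-6 + \left(-28\right)^{2} - -756 - -675 - -700\right) - 1914 = \left(-6 + 784 + 756 + 675 + 700\right) - 1914 = 2909 - 1914 = 995$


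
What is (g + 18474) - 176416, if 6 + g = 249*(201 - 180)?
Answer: -152719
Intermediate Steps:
g = 5223 (g = -6 + 249*(201 - 180) = -6 + 249*21 = -6 + 5229 = 5223)
(g + 18474) - 176416 = (5223 + 18474) - 176416 = 23697 - 176416 = -152719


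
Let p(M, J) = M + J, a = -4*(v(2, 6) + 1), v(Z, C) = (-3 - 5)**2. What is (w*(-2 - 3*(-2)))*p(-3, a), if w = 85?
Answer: -89420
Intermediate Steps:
v(Z, C) = 64 (v(Z, C) = (-8)**2 = 64)
a = -260 (a = -4*(64 + 1) = -4*65 = -260)
p(M, J) = J + M
(w*(-2 - 3*(-2)))*p(-3, a) = (85*(-2 - 3*(-2)))*(-260 - 3) = (85*(-2 + 6))*(-263) = (85*4)*(-263) = 340*(-263) = -89420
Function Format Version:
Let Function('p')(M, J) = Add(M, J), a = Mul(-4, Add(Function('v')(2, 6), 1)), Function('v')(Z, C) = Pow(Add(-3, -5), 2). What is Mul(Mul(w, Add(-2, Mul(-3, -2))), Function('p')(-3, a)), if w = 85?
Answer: -89420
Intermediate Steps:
Function('v')(Z, C) = 64 (Function('v')(Z, C) = Pow(-8, 2) = 64)
a = -260 (a = Mul(-4, Add(64, 1)) = Mul(-4, 65) = -260)
Function('p')(M, J) = Add(J, M)
Mul(Mul(w, Add(-2, Mul(-3, -2))), Function('p')(-3, a)) = Mul(Mul(85, Add(-2, Mul(-3, -2))), Add(-260, -3)) = Mul(Mul(85, Add(-2, 6)), -263) = Mul(Mul(85, 4), -263) = Mul(340, -263) = -89420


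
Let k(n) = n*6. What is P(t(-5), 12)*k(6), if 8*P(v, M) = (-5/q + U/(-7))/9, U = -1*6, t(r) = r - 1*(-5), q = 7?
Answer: 1/14 ≈ 0.071429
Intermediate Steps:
t(r) = 5 + r (t(r) = r + 5 = 5 + r)
U = -6
k(n) = 6*n
P(v, M) = 1/504 (P(v, M) = ((-5/7 - 6/(-7))/9)/8 = ((-5*⅐ - 6*(-⅐))*(⅑))/8 = ((-5/7 + 6/7)*(⅑))/8 = ((⅐)*(⅑))/8 = (⅛)*(1/63) = 1/504)
P(t(-5), 12)*k(6) = (6*6)/504 = (1/504)*36 = 1/14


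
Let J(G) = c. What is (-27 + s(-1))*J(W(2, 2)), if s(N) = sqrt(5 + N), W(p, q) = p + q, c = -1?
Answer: 25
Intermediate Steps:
J(G) = -1
(-27 + s(-1))*J(W(2, 2)) = (-27 + sqrt(5 - 1))*(-1) = (-27 + sqrt(4))*(-1) = (-27 + 2)*(-1) = -25*(-1) = 25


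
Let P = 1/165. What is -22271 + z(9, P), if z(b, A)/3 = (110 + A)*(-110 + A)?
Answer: -531531824/9075 ≈ -58571.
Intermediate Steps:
P = 1/165 ≈ 0.0060606
z(b, A) = 3*(-110 + A)*(110 + A) (z(b, A) = 3*((110 + A)*(-110 + A)) = 3*((-110 + A)*(110 + A)) = 3*(-110 + A)*(110 + A))
-22271 + z(9, P) = -22271 + (-36300 + 3*(1/165)**2) = -22271 + (-36300 + 3*(1/27225)) = -22271 + (-36300 + 1/9075) = -22271 - 329422499/9075 = -531531824/9075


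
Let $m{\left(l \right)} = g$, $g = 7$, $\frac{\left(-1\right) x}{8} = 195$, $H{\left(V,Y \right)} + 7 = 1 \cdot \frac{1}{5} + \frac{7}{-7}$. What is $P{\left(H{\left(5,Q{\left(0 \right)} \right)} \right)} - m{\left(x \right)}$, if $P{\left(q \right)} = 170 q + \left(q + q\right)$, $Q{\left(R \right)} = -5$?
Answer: $- \frac{6743}{5} \approx -1348.6$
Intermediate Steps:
$H{\left(V,Y \right)} = - \frac{39}{5}$ ($H{\left(V,Y \right)} = -7 + \left(1 \cdot \frac{1}{5} + \frac{7}{-7}\right) = -7 + \left(1 \cdot \frac{1}{5} + 7 \left(- \frac{1}{7}\right)\right) = -7 + \left(\frac{1}{5} - 1\right) = -7 - \frac{4}{5} = - \frac{39}{5}$)
$x = -1560$ ($x = \left(-8\right) 195 = -1560$)
$m{\left(l \right)} = 7$
$P{\left(q \right)} = 172 q$ ($P{\left(q \right)} = 170 q + 2 q = 172 q$)
$P{\left(H{\left(5,Q{\left(0 \right)} \right)} \right)} - m{\left(x \right)} = 172 \left(- \frac{39}{5}\right) - 7 = - \frac{6708}{5} - 7 = - \frac{6743}{5}$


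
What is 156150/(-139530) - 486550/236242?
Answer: -1746291830/549380771 ≈ -3.1787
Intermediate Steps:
156150/(-139530) - 486550/236242 = 156150*(-1/139530) - 486550*1/236242 = -5205/4651 - 243275/118121 = -1746291830/549380771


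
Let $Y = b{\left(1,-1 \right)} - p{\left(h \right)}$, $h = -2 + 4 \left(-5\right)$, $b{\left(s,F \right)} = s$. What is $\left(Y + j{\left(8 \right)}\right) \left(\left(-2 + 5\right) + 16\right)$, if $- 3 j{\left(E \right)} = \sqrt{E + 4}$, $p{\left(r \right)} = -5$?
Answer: $114 - \frac{38 \sqrt{3}}{3} \approx 92.061$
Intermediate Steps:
$h = -22$ ($h = -2 - 20 = -22$)
$Y = 6$ ($Y = 1 - -5 = 1 + 5 = 6$)
$j{\left(E \right)} = - \frac{\sqrt{4 + E}}{3}$ ($j{\left(E \right)} = - \frac{\sqrt{E + 4}}{3} = - \frac{\sqrt{4 + E}}{3}$)
$\left(Y + j{\left(8 \right)}\right) \left(\left(-2 + 5\right) + 16\right) = \left(6 - \frac{\sqrt{4 + 8}}{3}\right) \left(\left(-2 + 5\right) + 16\right) = \left(6 - \frac{\sqrt{12}}{3}\right) \left(3 + 16\right) = \left(6 - \frac{2 \sqrt{3}}{3}\right) 19 = 114 - \frac{38 \sqrt{3}}{3}$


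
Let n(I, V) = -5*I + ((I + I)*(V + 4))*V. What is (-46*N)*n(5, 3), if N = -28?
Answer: 238280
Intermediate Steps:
n(I, V) = -5*I + 2*I*V*(4 + V) (n(I, V) = -5*I + ((2*I)*(4 + V))*V = -5*I + (2*I*(4 + V))*V = -5*I + 2*I*V*(4 + V))
(-46*N)*n(5, 3) = (-46*(-28))*(5*(-5 + 2*3² + 8*3)) = 1288*(5*(-5 + 2*9 + 24)) = 1288*(5*(-5 + 18 + 24)) = 1288*(5*37) = 1288*185 = 238280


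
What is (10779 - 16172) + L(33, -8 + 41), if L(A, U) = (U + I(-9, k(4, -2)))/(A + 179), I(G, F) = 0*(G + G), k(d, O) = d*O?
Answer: -1143283/212 ≈ -5392.8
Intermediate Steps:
k(d, O) = O*d
I(G, F) = 0 (I(G, F) = 0*(2*G) = 0)
L(A, U) = U/(179 + A) (L(A, U) = (U + 0)/(A + 179) = U/(179 + A))
(10779 - 16172) + L(33, -8 + 41) = (10779 - 16172) + (-8 + 41)/(179 + 33) = -5393 + 33/212 = -1143283/212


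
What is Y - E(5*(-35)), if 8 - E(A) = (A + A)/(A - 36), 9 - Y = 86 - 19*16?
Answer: 46559/211 ≈ 220.66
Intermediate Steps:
Y = 227 (Y = 9 - (86 - 19*16) = 9 - (86 - 304) = 9 - 1*(-218) = 9 + 218 = 227)
E(A) = 8 - 2*A/(-36 + A) (E(A) = 8 - (A + A)/(A - 36) = 8 - 2*A/(-36 + A))
Y - E(5*(-35)) = 227 - 6*(-48 + 5*(-35))/(-36 + 5*(-35)) = 227 - 6*(-48 - 175)/(-36 - 175) = 227 - 6*(-223)/(-211) = 227 - 6*(-1)*(-223)/211 = 227 - 1*1338/211 = 227 - 1338/211 = 46559/211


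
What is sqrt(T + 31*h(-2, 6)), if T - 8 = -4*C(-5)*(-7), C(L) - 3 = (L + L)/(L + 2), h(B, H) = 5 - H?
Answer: sqrt(1389)/3 ≈ 12.423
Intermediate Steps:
C(L) = 3 + 2*L/(2 + L) (C(L) = 3 + (L + L)/(L + 2) = 3 + (2*L)/(2 + L) = 3 + 2*L/(2 + L))
T = 556/3 (T = 8 - 4*(6 + 5*(-5))/(2 - 5)*(-7) = 8 - 4*(6 - 25)/(-3)*(-7) = 8 - (-4)*(-19)/3*(-7) = 8 - 4*19/3*(-7) = 8 - 76/3*(-7) = 8 + 532/3 = 556/3 ≈ 185.33)
sqrt(T + 31*h(-2, 6)) = sqrt(556/3 + 31*(5 - 1*6)) = sqrt(556/3 + 31*(5 - 6)) = sqrt(556/3 + 31*(-1)) = sqrt(556/3 - 31) = sqrt(463/3) = sqrt(1389)/3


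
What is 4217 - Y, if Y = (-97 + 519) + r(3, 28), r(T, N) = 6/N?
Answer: 53127/14 ≈ 3794.8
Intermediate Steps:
Y = 5911/14 (Y = (-97 + 519) + 6/28 = 422 + 6*(1/28) = 422 + 3/14 = 5911/14 ≈ 422.21)
4217 - Y = 4217 - 1*5911/14 = 4217 - 5911/14 = 53127/14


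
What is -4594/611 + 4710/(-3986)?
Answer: -10594747/1217723 ≈ -8.7005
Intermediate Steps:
-4594/611 + 4710/(-3986) = -4594*1/611 + 4710*(-1/3986) = -4594/611 - 2355/1993 = -10594747/1217723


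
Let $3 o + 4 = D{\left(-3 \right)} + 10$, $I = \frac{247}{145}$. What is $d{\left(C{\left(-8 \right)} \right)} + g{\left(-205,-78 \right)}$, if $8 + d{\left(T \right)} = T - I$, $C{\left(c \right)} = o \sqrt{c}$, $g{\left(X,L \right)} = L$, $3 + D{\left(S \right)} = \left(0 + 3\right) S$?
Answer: $- \frac{12717}{145} - 4 i \sqrt{2} \approx -87.703 - 5.6569 i$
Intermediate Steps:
$D{\left(S \right)} = -3 + 3 S$ ($D{\left(S \right)} = -3 + \left(0 + 3\right) S = -3 + 3 S$)
$I = \frac{247}{145}$ ($I = 247 \cdot \frac{1}{145} = \frac{247}{145} \approx 1.7034$)
$o = -2$ ($o = - \frac{4}{3} + \frac{\left(-3 + 3 \left(-3\right)\right) + 10}{3} = - \frac{4}{3} + \frac{\left(-3 - 9\right) + 10}{3} = - \frac{4}{3} + \frac{-12 + 10}{3} = - \frac{4}{3} + \frac{1}{3} \left(-2\right) = - \frac{4}{3} - \frac{2}{3} = -2$)
$C{\left(c \right)} = - 2 \sqrt{c}$
$d{\left(T \right)} = - \frac{1407}{145} + T$ ($d{\left(T \right)} = -8 + \left(T - \frac{247}{145}\right) = -8 + \left(- \frac{247}{145} + T\right) = - \frac{1407}{145} + T$)
$d{\left(C{\left(-8 \right)} \right)} + g{\left(-205,-78 \right)} = \left(- \frac{1407}{145} - 2 \sqrt{-8}\right) - 78 = \left(- \frac{1407}{145} - 2 \cdot 2 i \sqrt{2}\right) - 78 = \left(- \frac{1407}{145} - 4 i \sqrt{2}\right) - 78 = - \frac{12717}{145} - 4 i \sqrt{2}$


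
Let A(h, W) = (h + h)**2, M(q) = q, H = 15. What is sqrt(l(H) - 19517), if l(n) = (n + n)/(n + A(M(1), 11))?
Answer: I*sqrt(7045067)/19 ≈ 139.7*I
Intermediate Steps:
A(h, W) = 4*h**2 (A(h, W) = (2*h)**2 = 4*h**2)
l(n) = 2*n/(4 + n) (l(n) = (n + n)/(n + 4*1**2) = (2*n)/(n + 4*1) = (2*n)/(n + 4) = (2*n)/(4 + n) = 2*n/(4 + n))
sqrt(l(H) - 19517) = sqrt(2*15/(4 + 15) - 19517) = sqrt(2*15/19 - 19517) = sqrt(2*15*(1/19) - 19517) = sqrt(30/19 - 19517) = sqrt(-370793/19) = I*sqrt(7045067)/19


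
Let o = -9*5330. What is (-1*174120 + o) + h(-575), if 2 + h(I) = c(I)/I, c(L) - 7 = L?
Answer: -127702332/575 ≈ -2.2209e+5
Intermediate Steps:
c(L) = 7 + L
h(I) = -2 + (7 + I)/I
o = -47970
(-1*174120 + o) + h(-575) = (-1*174120 - 47970) + (7 - 1*(-575))/(-575) = (-174120 - 47970) - (7 + 575)/575 = -222090 - 1/575*582 = -222090 - 582/575 = -127702332/575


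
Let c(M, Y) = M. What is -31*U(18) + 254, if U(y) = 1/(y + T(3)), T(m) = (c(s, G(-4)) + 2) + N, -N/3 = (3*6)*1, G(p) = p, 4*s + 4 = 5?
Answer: 34414/135 ≈ 254.92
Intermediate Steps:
s = 1/4 (s = -1 + (1/4)*5 = -1 + 5/4 = 1/4 ≈ 0.25000)
N = -54 (N = -3*3*6 = -54 ≈ -54.000)
T(m) = -207/4 (T(m) = (1/4 + 2) - 54 = 9/4 - 54 = -207/4)
U(y) = 1/(-207/4 + y) (U(y) = 1/(y - 207/4) = 1/(-207/4 + y))
-31*U(18) + 254 = -124/(-207 + 4*18) + 254 = -124/(-207 + 72) + 254 = -124/(-135) + 254 = -124*(-1)/135 + 254 = -31*(-4/135) + 254 = 124/135 + 254 = 34414/135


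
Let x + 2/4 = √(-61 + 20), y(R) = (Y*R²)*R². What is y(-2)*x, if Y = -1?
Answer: 8 - 16*I*√41 ≈ 8.0 - 102.45*I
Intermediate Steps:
y(R) = -R⁴ (y(R) = (-R²)*R² = -R⁴)
x = -½ + I*√41 (x = -½ + √(-61 + 20) = -½ + √(-41) = -½ + I*√41 ≈ -0.5 + 6.4031*I)
y(-2)*x = (-1*(-2)⁴)*(-½ + I*√41) = (-1*16)*(-½ + I*√41) = -16*(-½ + I*√41) = 8 - 16*I*√41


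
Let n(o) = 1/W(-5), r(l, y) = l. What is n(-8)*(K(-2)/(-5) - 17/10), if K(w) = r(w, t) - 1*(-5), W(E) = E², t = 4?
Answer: -23/250 ≈ -0.092000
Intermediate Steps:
n(o) = 1/25 (n(o) = 1/((-5)²) = 1/25)
K(w) = 5 + w (K(w) = w - 1*(-5) = w + 5 = 5 + w)
n(-8)*(K(-2)/(-5) - 17/10) = ((5 - 2)/(-5) - 17/10)/25 = (3*(-⅕) - 17*⅒)/25 = (-⅗ - 17/10)/25 = (1/25)*(-23/10) = -23/250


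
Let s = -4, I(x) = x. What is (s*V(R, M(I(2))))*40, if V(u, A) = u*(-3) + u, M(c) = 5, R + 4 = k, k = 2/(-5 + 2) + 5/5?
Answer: -3520/3 ≈ -1173.3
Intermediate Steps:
k = ⅓ (k = 2/(-3) + 5*(⅕) = 2*(-⅓) + 1 = -⅔ + 1 = ⅓ ≈ 0.33333)
R = -11/3 (R = -4 + ⅓ = -11/3 ≈ -3.6667)
V(u, A) = -2*u (V(u, A) = -3*u + u = -2*u)
(s*V(R, M(I(2))))*40 = -(-8)*(-11)/3*40 = -4*22/3*40 = -88/3*40 = -3520/3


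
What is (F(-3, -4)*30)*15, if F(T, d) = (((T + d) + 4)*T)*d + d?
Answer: -18000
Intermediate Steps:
F(T, d) = d + T*d*(4 + T + d) (F(T, d) = ((4 + T + d)*T)*d + d = (T*(4 + T + d))*d + d = T*d*(4 + T + d) + d = d + T*d*(4 + T + d))
(F(-3, -4)*30)*15 = (-4*(1 + (-3)**2 + 4*(-3) - 3*(-4))*30)*15 = (-4*(1 + 9 - 12 + 12)*30)*15 = (-4*10*30)*15 = -40*30*15 = -1200*15 = -18000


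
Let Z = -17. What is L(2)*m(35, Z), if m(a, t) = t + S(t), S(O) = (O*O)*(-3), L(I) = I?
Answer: -1768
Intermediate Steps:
S(O) = -3*O² (S(O) = O²*(-3) = -3*O²)
m(a, t) = t - 3*t²
L(2)*m(35, Z) = 2*(-17*(1 - 3*(-17))) = 2*(-17*(1 + 51)) = 2*(-17*52) = 2*(-884) = -1768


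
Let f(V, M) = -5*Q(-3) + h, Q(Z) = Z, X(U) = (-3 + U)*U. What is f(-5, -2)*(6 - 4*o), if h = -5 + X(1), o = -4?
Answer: 176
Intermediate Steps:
X(U) = U*(-3 + U)
h = -7 (h = -5 + 1*(-3 + 1) = -5 + 1*(-2) = -5 - 2 = -7)
f(V, M) = 8 (f(V, M) = -5*(-3) - 7 = 15 - 7 = 8)
f(-5, -2)*(6 - 4*o) = 8*(6 - 4*(-4)) = 8*(6 + 16) = 8*22 = 176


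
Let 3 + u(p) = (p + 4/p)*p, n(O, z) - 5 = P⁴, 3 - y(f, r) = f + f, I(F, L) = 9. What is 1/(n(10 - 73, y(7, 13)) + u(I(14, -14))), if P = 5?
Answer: 1/712 ≈ 0.0014045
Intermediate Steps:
y(f, r) = 3 - 2*f (y(f, r) = 3 - (f + f) = 3 - 2*f)
n(O, z) = 630 (n(O, z) = 5 + 5⁴ = 5 + 625 = 630)
u(p) = -3 + p*(p + 4/p) (u(p) = -3 + (p + 4/p)*p = -3 + p*(p + 4/p))
1/(n(10 - 73, y(7, 13)) + u(I(14, -14))) = 1/(630 + (1 + 9²)) = 1/(630 + (1 + 81)) = 1/(630 + 82) = 1/712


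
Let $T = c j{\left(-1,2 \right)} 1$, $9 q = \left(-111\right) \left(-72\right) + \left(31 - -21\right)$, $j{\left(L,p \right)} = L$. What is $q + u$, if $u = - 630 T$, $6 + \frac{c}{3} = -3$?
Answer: $- \frac{145046}{9} \approx -16116.0$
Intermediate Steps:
$c = -27$ ($c = -18 + 3 \left(-3\right) = -18 - 9 = -27$)
$q = \frac{8044}{9}$ ($q = \frac{\left(-111\right) \left(-72\right) + \left(31 - -21\right)}{9} = \frac{7992 + \left(31 + 21\right)}{9} = \frac{7992 + 52}{9} = \frac{1}{9} \cdot 8044 = \frac{8044}{9} \approx 893.78$)
$T = 27$ ($T = \left(-27\right) \left(-1\right) 1 = 27 \cdot 1 = 27$)
$u = -17010$ ($u = \left(-630\right) 27 = -17010$)
$q + u = \frac{8044}{9} - 17010 = - \frac{145046}{9}$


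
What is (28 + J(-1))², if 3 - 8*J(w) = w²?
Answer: 12769/16 ≈ 798.06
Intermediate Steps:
J(w) = 3/8 - w²/8
(28 + J(-1))² = (28 + (3/8 - ⅛*(-1)²))² = (28 + (3/8 - ⅛*1))² = (28 + (3/8 - ⅛))² = (28 + ¼)² = (113/4)² = 12769/16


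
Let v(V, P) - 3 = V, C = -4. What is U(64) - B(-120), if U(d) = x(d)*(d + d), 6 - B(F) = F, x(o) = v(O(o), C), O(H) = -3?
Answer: -126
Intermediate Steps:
v(V, P) = 3 + V
x(o) = 0 (x(o) = 3 - 3 = 0)
B(F) = 6 - F
U(d) = 0 (U(d) = 0*(d + d) = 0*(2*d) = 0)
U(64) - B(-120) = 0 - (6 - 1*(-120)) = 0 - (6 + 120) = 0 - 1*126 = 0 - 126 = -126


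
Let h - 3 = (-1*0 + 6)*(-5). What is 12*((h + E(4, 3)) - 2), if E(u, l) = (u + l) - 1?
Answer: -276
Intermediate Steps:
E(u, l) = -1 + l + u (E(u, l) = (l + u) - 1 = -1 + l + u)
h = -27 (h = 3 + (-1*0 + 6)*(-5) = 3 + (0 + 6)*(-5) = 3 + 6*(-5) = 3 - 30 = -27)
12*((h + E(4, 3)) - 2) = 12*((-27 + (-1 + 3 + 4)) - 2) = 12*((-27 + 6) - 2) = 12*(-21 - 2) = 12*(-23) = -276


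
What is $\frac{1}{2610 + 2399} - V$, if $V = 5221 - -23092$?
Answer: $- \frac{141819816}{5009} \approx -28313.0$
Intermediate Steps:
$V = 28313$ ($V = 5221 + 23092 = 28313$)
$\frac{1}{2610 + 2399} - V = \frac{1}{2610 + 2399} - 28313 = \frac{1}{5009} - 28313 = - \frac{141819816}{5009}$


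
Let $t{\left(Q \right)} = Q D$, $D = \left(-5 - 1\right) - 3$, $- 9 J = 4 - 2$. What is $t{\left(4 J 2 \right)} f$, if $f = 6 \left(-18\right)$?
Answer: $-1728$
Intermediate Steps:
$J = - \frac{2}{9}$ ($J = - \frac{4 - 2}{9} = \left(- \frac{1}{9}\right) 2 = - \frac{2}{9} \approx -0.22222$)
$D = -9$ ($D = -6 - 3 = -9$)
$f = -108$
$t{\left(Q \right)} = - 9 Q$ ($t{\left(Q \right)} = Q \left(-9\right) = - 9 Q$)
$t{\left(4 J 2 \right)} f = - 9 \cdot 4 \left(- \frac{2}{9}\right) 2 \left(-108\right) = - 9 \left(\left(- \frac{8}{9}\right) 2\right) \left(-108\right) = \left(-9\right) \left(- \frac{16}{9}\right) \left(-108\right) = 16 \left(-108\right) = -1728$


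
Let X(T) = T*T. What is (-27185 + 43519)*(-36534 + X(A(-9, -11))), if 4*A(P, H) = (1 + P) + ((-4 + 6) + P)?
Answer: -4772133273/8 ≈ -5.9652e+8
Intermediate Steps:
A(P, H) = ¾ + P/2 (A(P, H) = ((1 + P) + ((-4 + 6) + P))/4 = ((1 + P) + (2 + P))/4 = (3 + 2*P)/4 = ¾ + P/2)
X(T) = T²
(-27185 + 43519)*(-36534 + X(A(-9, -11))) = (-27185 + 43519)*(-36534 + (¾ + (½)*(-9))²) = 16334*(-36534 + (¾ - 9/2)²) = 16334*(-36534 + (-15/4)²) = 16334*(-36534 + 225/16) = 16334*(-584319/16) = -4772133273/8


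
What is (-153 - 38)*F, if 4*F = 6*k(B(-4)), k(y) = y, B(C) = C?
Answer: 1146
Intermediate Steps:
F = -6 (F = (6*(-4))/4 = (1/4)*(-24) = -6)
(-153 - 38)*F = (-153 - 38)*(-6) = -191*(-6) = 1146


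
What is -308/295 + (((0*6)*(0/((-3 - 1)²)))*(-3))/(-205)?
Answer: -308/295 ≈ -1.0441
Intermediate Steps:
-308/295 + (((0*6)*(0/((-3 - 1)²)))*(-3))/(-205) = -308*1/295 + ((0*(0/((-4)²)))*(-3))*(-1/205) = -308/295 + ((0*(0/16))*(-3))*(-1/205) = -308/295 + ((0*(0*(1/16)))*(-3))*(-1/205) = -308/295 + ((0*0)*(-3))*(-1/205) = -308/295 + (0*(-3))*(-1/205) = -308/295 + 0*(-1/205) = -308/295 + 0 = -308/295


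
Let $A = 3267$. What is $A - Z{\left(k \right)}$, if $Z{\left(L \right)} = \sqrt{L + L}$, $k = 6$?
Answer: $3267 - 2 \sqrt{3} \approx 3263.5$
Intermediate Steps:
$Z{\left(L \right)} = \sqrt{2} \sqrt{L}$ ($Z{\left(L \right)} = \sqrt{2 L} = \sqrt{2} \sqrt{L}$)
$A - Z{\left(k \right)} = 3267 - \sqrt{2} \sqrt{6} = 3267 - 2 \sqrt{3}$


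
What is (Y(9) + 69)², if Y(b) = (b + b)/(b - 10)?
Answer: 2601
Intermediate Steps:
Y(b) = 2*b/(-10 + b) (Y(b) = (2*b)/(-10 + b) = 2*b/(-10 + b))
(Y(9) + 69)² = (2*9/(-10 + 9) + 69)² = (2*9/(-1) + 69)² = (2*9*(-1) + 69)² = (-18 + 69)² = 51² = 2601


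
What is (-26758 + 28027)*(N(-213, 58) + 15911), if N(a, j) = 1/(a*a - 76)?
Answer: 914513636556/45293 ≈ 2.0191e+7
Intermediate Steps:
N(a, j) = 1/(-76 + a²) (N(a, j) = 1/(a² - 76) = 1/(-76 + a²))
(-26758 + 28027)*(N(-213, 58) + 15911) = (-26758 + 28027)*(1/(-76 + (-213)²) + 15911) = 1269*(1/(-76 + 45369) + 15911) = 1269*(1/45293 + 15911) = 1269*(720656924/45293) = 914513636556/45293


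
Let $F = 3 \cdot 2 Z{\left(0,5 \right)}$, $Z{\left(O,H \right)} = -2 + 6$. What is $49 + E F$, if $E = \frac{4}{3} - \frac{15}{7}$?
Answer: $\frac{207}{7} \approx 29.571$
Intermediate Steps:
$Z{\left(O,H \right)} = 4$
$F = 24$ ($F = 3 \cdot 2 \cdot 4 = 6 \cdot 4 = 24$)
$E = - \frac{17}{21}$ ($E = 4 \cdot \frac{1}{3} - \frac{15}{7} = \frac{4}{3} - \frac{15}{7} = - \frac{17}{21} \approx -0.80952$)
$49 + E F = 49 - \frac{136}{7} = \frac{207}{7}$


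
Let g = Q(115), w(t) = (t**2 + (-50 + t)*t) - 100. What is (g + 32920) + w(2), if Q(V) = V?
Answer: 32843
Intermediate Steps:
w(t) = -100 + t**2 + t*(-50 + t) (w(t) = (t**2 + t*(-50 + t)) - 100 = -100 + t**2 + t*(-50 + t))
g = 115
(g + 32920) + w(2) = (115 + 32920) + (-100 - 50*2 + 2*2**2) = 33035 + (-100 - 100 + 2*4) = 33035 + (-100 - 100 + 8) = 33035 - 192 = 32843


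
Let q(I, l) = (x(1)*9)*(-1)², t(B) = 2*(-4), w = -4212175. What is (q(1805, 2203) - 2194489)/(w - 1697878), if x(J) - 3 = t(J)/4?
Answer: 2194480/5910053 ≈ 0.37131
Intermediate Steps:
t(B) = -8
x(J) = 1 (x(J) = 3 - 8/4 = 3 - 8*¼ = 3 - 2 = 1)
q(I, l) = 9 (q(I, l) = (1*9)*(-1)² = 9*1 = 9)
(q(1805, 2203) - 2194489)/(w - 1697878) = (9 - 2194489)/(-4212175 - 1697878) = -2194480/(-5910053) = -2194480*(-1/5910053) = 2194480/5910053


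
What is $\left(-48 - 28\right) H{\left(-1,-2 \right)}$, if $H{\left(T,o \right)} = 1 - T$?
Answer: $-152$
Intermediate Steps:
$\left(-48 - 28\right) H{\left(-1,-2 \right)} = \left(-48 - 28\right) \left(1 - -1\right) = - 76 \left(1 + 1\right) = \left(-76\right) 2 = -152$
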